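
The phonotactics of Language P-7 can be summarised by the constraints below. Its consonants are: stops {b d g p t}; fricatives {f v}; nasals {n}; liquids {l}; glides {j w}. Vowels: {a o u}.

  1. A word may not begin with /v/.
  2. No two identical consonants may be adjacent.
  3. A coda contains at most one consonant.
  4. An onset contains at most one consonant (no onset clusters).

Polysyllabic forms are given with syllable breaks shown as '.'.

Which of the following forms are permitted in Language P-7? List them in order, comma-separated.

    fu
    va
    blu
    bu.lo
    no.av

fu, bu.lo, no.av

fu — σ1 onset /f/, coda /∅/ ok → permitted
va — violates constraint 1: word begins with /v/ → not permitted
blu — violates constraint 4: syllable 1 onset /bl/ has 2 consonants (> 1) → not permitted
bu.lo — σ1 onset /b/, coda /∅/ ok; σ2 onset /l/, coda /∅/ ok → permitted
no.av — σ1 onset /n/, coda /∅/ ok; σ2 onset /∅/, coda /v/ ok → permitted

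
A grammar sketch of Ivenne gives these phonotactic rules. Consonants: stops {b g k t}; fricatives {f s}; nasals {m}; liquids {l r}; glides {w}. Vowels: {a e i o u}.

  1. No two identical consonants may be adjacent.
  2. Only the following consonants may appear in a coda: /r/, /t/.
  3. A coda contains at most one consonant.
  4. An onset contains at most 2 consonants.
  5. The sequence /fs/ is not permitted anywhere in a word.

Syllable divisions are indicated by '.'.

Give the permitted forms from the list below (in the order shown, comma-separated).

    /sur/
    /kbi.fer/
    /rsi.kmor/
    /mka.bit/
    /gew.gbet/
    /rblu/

/sur/, /kbi.fer/, /rsi.kmor/, /mka.bit/

/sur/ — σ1 onset /s/, coda /r/ ok → permitted
/kbi.fer/ — σ1 onset /kb/ (2C), coda /∅/ ok; σ2 onset /f/, coda /r/ ok → permitted
/rsi.kmor/ — σ1 onset /rs/ (2C), coda /∅/ ok; σ2 onset /km/ (2C), coda /r/ ok → permitted
/mka.bit/ — σ1 onset /mk/ (2C), coda /∅/ ok; σ2 onset /b/, coda /t/ ok → permitted
/gew.gbet/ — violates constraint 2: syllable 1 coda contains /w/, which is not a licensed coda consonant → not permitted
/rblu/ — violates constraint 4: syllable 1 onset /rbl/ has 3 consonants (> 2) → not permitted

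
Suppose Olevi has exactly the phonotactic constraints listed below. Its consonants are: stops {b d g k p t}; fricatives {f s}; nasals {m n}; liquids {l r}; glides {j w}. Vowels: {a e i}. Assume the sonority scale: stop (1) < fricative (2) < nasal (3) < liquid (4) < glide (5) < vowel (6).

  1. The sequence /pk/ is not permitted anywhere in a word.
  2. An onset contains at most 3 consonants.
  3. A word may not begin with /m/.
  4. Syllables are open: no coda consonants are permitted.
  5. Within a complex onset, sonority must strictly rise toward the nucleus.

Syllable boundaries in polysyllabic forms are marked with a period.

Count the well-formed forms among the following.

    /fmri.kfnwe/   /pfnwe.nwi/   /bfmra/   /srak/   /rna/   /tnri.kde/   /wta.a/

/fmri.kfnwe/ — violates constraint 2: syllable 2 onset /kfnw/ has 4 consonants (> 3) → ill-formed
/pfnwe.nwi/ — violates constraint 2: syllable 1 onset /pfnw/ has 4 consonants (> 3) → ill-formed
/bfmra/ — violates constraint 2: syllable 1 onset /bfmr/ has 4 consonants (> 3) → ill-formed
/srak/ — violates constraint 4: syllable 1 coda /k/ has 1 consonant (> 0) → ill-formed
/rna/ — violates constraint 5: syllable 1 onset /rn/: /r/ (liquid, 4) → /n/ (nasal, 3) does not rise → ill-formed
/tnri.kde/ — violates constraint 5: syllable 2 onset /kd/: /k/ (stop, 1) → /d/ (stop, 1) does not rise → ill-formed
/wta.a/ — violates constraint 5: syllable 1 onset /wt/: /w/ (glide, 5) → /t/ (stop, 1) does not rise → ill-formed
No form is well-formed → 0.

0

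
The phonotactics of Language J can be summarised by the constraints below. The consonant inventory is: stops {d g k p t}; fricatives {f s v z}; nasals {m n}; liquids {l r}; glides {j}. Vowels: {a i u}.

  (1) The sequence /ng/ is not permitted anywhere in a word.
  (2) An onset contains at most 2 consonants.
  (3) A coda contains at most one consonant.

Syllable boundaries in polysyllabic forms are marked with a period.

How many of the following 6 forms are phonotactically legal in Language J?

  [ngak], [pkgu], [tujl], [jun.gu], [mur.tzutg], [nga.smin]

[ngak] — violates constraint 1: contains banned sequence /ng/ → phonotactically illegal
[pkgu] — violates constraint 2: syllable 1 onset /pkg/ has 3 consonants (> 2) → phonotactically illegal
[tujl] — violates constraint 3: syllable 1 coda /jl/ has 2 consonants (> 1) → phonotactically illegal
[jun.gu] — violates constraint 1: contains banned sequence /ng/ → phonotactically illegal
[mur.tzutg] — violates constraint 3: syllable 2 coda /tg/ has 2 consonants (> 1) → phonotactically illegal
[nga.smin] — violates constraint 1: contains banned sequence /ng/ → phonotactically illegal
No form is phonotactically legal → 0.

0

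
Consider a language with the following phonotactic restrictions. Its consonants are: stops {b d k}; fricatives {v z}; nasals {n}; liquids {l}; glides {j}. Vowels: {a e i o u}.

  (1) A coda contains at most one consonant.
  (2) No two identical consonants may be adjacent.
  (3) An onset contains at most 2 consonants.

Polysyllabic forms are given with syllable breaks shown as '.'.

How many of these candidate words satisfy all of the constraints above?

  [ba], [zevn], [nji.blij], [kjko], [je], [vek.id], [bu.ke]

[ba] — σ1 onset /b/, coda /∅/ ok → licit
[zevn] — violates constraint 1: syllable 1 coda /vn/ has 2 consonants (> 1) → illicit
[nji.blij] — σ1 onset /nj/ (2C), coda /∅/ ok; σ2 onset /bl/ (2C), coda /j/ ok → licit
[kjko] — violates constraint 3: syllable 1 onset /kjk/ has 3 consonants (> 2) → illicit
[je] — σ1 onset /j/, coda /∅/ ok → licit
[vek.id] — σ1 onset /v/, coda /k/ ok; σ2 onset /∅/, coda /d/ ok → licit
[bu.ke] — σ1 onset /b/, coda /∅/ ok; σ2 onset /k/, coda /∅/ ok → licit
Licit: [ba], [nji.blij], [je], [vek.id], [bu.ke] → 5.

5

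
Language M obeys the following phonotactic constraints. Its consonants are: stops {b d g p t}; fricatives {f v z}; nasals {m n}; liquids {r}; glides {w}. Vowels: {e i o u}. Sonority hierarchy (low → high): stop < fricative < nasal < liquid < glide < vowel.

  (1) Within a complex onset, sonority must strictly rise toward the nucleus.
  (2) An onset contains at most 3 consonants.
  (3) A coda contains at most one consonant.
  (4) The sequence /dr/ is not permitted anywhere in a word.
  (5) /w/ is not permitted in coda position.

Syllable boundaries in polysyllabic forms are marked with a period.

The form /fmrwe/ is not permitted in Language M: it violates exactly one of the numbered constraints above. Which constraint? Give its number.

/fmrwe/: syllable 1 onset /fmrw/ has 4 consonants (> 3).
This is a violation of constraint 2: "An onset contains at most 3 consonants."
The remaining constraints (1, 3, 4, 5) are satisfied.

2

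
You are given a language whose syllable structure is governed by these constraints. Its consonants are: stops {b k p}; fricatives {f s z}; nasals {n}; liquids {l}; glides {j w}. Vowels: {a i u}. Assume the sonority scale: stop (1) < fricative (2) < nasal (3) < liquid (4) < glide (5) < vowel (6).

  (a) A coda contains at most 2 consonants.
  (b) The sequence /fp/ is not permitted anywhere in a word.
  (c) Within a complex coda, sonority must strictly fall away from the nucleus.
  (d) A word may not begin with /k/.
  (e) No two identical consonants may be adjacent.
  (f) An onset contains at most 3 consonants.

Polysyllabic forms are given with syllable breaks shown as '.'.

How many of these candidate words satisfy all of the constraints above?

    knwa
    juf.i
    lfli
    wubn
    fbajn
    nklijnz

knwa — violates constraint (d): word begins with /k/ → illicit
juf.i — σ1 onset /j/, coda /f/ ok; σ2 onset /∅/, coda /∅/ ok → licit
lfli — σ1 onset /lfl/ (3C), coda /∅/ ok → licit
wubn — violates constraint (c): syllable 1 coda /bn/: /b/ (stop, 1) → /n/ (nasal, 3) does not fall → illicit
fbajn — σ1 onset /fb/ (2C), coda /jn/ (5→3 falls) ok → licit
nklijnz — violates constraint (a): syllable 1 coda /jnz/ has 3 consonants (> 2) → illicit
Licit: juf.i, lfli, fbajn → 3.

3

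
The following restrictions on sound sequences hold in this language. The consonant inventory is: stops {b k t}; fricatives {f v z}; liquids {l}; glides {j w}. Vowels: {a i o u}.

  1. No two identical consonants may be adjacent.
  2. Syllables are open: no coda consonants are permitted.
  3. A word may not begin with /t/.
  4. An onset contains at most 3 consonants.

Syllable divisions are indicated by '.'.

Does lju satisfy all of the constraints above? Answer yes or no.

lju — σ1 onset /lj/ (2C), coda /∅/ ok → licit

yes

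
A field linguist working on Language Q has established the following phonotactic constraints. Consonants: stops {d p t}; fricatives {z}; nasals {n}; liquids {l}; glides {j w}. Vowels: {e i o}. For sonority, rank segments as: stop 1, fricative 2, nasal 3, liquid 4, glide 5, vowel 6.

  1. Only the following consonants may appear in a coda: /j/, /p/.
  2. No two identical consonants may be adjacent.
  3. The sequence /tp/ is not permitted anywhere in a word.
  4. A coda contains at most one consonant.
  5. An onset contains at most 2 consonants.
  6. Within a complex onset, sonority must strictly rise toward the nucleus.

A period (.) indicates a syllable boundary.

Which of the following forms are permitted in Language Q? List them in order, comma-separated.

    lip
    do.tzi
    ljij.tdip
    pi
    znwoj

lip, do.tzi, pi

lip — σ1 onset /l/, coda /p/ ok → permitted
do.tzi — σ1 onset /d/, coda /∅/ ok; σ2 onset /tz/ (1→2 rises), coda /∅/ ok → permitted
ljij.tdip — violates constraint 6: syllable 2 onset /td/: /t/ (stop, 1) → /d/ (stop, 1) does not rise → not permitted
pi — σ1 onset /p/, coda /∅/ ok → permitted
znwoj — violates constraint 5: syllable 1 onset /znw/ has 3 consonants (> 2) → not permitted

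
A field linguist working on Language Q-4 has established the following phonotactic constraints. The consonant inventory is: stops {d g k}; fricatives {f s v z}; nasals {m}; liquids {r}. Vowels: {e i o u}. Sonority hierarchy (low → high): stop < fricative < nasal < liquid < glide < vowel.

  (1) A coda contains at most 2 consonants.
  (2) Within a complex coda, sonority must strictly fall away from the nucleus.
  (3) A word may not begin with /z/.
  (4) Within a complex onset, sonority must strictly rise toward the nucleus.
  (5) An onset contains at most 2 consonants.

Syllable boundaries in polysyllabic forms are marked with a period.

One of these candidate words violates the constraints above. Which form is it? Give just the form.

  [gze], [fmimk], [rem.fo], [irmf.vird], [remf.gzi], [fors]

[gze] — σ1 onset /gz/ (1→2 rises), coda /∅/ ok → well-formed
[fmimk] — σ1 onset /fm/ (2→3 rises), coda /mk/ (3→1 falls) ok → well-formed
[rem.fo] — σ1 onset /r/, coda /m/ ok; σ2 onset /f/, coda /∅/ ok → well-formed
[irmf.vird] — violates constraint 1: syllable 1 coda /rmf/ has 3 consonants (> 2) → ill-formed
[remf.gzi] — σ1 onset /r/, coda /mf/ (3→2 falls) ok; σ2 onset /gz/ (1→2 rises), coda /∅/ ok → well-formed
[fors] — σ1 onset /f/, coda /rs/ (4→2 falls) ok → well-formed

[irmf.vird]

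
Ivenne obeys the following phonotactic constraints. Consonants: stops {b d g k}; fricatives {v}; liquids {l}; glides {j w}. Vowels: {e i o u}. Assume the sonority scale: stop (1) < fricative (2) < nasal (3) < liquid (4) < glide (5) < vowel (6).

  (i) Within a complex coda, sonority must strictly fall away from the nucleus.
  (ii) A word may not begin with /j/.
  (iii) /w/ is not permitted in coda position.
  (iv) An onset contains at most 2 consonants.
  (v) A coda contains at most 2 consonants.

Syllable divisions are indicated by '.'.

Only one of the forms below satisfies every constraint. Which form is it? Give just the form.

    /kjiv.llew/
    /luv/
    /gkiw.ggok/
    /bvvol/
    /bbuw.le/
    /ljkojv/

/luv/

/kjiv.llew/ — violates constraint (iii): syllable 2 coda contains /w/ → illicit
/luv/ — σ1 onset /l/, coda /v/ ok → licit
/gkiw.ggok/ — violates constraint (iii): syllable 1 coda contains /w/ → illicit
/bvvol/ — violates constraint (iv): syllable 1 onset /bvv/ has 3 consonants (> 2) → illicit
/bbuw.le/ — violates constraint (iii): syllable 1 coda contains /w/ → illicit
/ljkojv/ — violates constraint (iv): syllable 1 onset /ljk/ has 3 consonants (> 2) → illicit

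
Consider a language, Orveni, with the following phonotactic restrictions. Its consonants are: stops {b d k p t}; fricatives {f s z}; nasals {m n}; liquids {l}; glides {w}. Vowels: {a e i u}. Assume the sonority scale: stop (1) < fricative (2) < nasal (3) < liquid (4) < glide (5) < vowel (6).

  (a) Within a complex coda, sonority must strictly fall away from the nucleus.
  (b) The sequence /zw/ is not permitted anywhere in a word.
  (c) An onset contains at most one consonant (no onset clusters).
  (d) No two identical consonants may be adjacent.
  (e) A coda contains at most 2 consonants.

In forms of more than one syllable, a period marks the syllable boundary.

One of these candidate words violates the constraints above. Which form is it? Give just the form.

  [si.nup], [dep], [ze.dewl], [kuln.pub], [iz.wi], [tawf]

[si.nup] — σ1 onset /s/, coda /∅/ ok; σ2 onset /n/, coda /p/ ok → phonotactically legal
[dep] — σ1 onset /d/, coda /p/ ok → phonotactically legal
[ze.dewl] — σ1 onset /z/, coda /∅/ ok; σ2 onset /d/, coda /wl/ (5→4 falls) ok → phonotactically legal
[kuln.pub] — σ1 onset /k/, coda /ln/ (4→3 falls) ok; σ2 onset /p/, coda /b/ ok → phonotactically legal
[iz.wi] — violates constraint (b): contains banned sequence /zw/ → phonotactically illegal
[tawf] — σ1 onset /t/, coda /wf/ (5→2 falls) ok → phonotactically legal

[iz.wi]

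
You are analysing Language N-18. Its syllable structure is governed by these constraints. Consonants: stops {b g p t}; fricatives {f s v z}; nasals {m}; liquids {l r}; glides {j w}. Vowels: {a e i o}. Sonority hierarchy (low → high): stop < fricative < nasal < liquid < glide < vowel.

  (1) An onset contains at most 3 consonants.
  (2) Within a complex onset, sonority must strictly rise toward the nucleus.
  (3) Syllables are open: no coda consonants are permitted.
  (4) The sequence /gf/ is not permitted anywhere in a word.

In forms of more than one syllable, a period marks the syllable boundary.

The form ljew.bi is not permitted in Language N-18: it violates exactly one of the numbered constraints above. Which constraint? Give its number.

3

ljew.bi: syllable 1 coda /w/ has 1 consonant (> 0).
This is a violation of constraint 3: "Syllables are open: no coda consonants are permitted."
The remaining constraints (1, 2, 4) are satisfied.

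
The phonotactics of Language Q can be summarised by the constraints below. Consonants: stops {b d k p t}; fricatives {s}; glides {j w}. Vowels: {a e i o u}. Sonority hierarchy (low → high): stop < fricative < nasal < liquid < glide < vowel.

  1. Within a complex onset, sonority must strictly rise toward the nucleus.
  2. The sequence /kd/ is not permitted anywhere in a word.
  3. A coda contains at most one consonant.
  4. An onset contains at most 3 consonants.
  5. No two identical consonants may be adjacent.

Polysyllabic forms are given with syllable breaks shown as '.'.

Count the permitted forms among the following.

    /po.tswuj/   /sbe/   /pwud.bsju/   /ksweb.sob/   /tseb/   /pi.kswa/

/po.tswuj/ — σ1 onset /p/, coda /∅/ ok; σ2 onset /tsw/ (1→2→5 rises), coda /j/ ok → permitted
/sbe/ — violates constraint 1: syllable 1 onset /sb/: /s/ (fricative, 2) → /b/ (stop, 1) does not rise → not permitted
/pwud.bsju/ — σ1 onset /pw/ (1→5 rises), coda /d/ ok; σ2 onset /bsj/ (1→2→5 rises), coda /∅/ ok → permitted
/ksweb.sob/ — σ1 onset /ksw/ (1→2→5 rises), coda /b/ ok; σ2 onset /s/, coda /b/ ok → permitted
/tseb/ — σ1 onset /ts/ (1→2 rises), coda /b/ ok → permitted
/pi.kswa/ — σ1 onset /p/, coda /∅/ ok; σ2 onset /ksw/ (1→2→5 rises), coda /∅/ ok → permitted
Permitted: /po.tswuj/, /pwud.bsju/, /ksweb.sob/, /tseb/, /pi.kswa/ → 5.

5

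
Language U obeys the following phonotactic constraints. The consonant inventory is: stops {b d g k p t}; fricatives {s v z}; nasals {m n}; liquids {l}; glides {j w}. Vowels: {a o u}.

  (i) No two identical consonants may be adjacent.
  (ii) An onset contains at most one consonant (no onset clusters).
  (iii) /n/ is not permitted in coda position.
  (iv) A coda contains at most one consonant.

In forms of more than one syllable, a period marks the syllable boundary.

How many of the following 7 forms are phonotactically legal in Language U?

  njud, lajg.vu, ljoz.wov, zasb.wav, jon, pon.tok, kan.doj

0

njud — violates constraint (ii): syllable 1 onset /nj/ has 2 consonants (> 1) → phonotactically illegal
lajg.vu — violates constraint (iv): syllable 1 coda /jg/ has 2 consonants (> 1) → phonotactically illegal
ljoz.wov — violates constraint (ii): syllable 1 onset /lj/ has 2 consonants (> 1) → phonotactically illegal
zasb.wav — violates constraint (iv): syllable 1 coda /sb/ has 2 consonants (> 1) → phonotactically illegal
jon — violates constraint (iii): syllable 1 coda contains /n/ → phonotactically illegal
pon.tok — violates constraint (iii): syllable 1 coda contains /n/ → phonotactically illegal
kan.doj — violates constraint (iii): syllable 1 coda contains /n/ → phonotactically illegal
No form is phonotactically legal → 0.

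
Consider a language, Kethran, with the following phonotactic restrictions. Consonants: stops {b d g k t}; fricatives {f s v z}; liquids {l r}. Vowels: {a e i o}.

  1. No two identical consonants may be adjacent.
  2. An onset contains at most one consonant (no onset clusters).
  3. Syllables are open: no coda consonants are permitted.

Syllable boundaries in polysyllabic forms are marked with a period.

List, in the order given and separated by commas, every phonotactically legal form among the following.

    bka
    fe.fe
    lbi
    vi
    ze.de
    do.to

fe.fe, vi, ze.de, do.to

bka — violates constraint 2: syllable 1 onset /bk/ has 2 consonants (> 1) → phonotactically illegal
fe.fe — σ1 onset /f/, coda /∅/ ok; σ2 onset /f/, coda /∅/ ok → phonotactically legal
lbi — violates constraint 2: syllable 1 onset /lb/ has 2 consonants (> 1) → phonotactically illegal
vi — σ1 onset /v/, coda /∅/ ok → phonotactically legal
ze.de — σ1 onset /z/, coda /∅/ ok; σ2 onset /d/, coda /∅/ ok → phonotactically legal
do.to — σ1 onset /d/, coda /∅/ ok; σ2 onset /t/, coda /∅/ ok → phonotactically legal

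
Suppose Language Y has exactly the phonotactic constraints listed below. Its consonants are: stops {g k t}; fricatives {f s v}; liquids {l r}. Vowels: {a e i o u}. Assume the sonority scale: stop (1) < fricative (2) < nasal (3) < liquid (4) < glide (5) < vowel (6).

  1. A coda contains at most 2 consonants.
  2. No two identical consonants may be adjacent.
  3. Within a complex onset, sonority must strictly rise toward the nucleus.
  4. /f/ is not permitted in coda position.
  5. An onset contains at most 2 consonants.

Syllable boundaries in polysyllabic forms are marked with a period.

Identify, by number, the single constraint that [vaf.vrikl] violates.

4

[vaf.vrikl]: syllable 1 coda contains /f/.
This is a violation of constraint 4: "/f/ is not permitted in coda position."
The remaining constraints (1, 2, 3, 5) are satisfied.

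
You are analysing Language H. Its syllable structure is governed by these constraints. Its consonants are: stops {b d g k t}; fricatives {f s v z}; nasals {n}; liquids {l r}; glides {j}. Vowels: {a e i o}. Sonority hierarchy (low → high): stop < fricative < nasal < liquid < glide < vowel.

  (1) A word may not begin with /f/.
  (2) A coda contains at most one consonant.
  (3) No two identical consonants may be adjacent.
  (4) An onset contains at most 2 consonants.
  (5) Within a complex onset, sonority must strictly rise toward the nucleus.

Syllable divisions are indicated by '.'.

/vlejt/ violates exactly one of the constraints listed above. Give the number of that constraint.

/vlejt/: syllable 1 coda /jt/ has 2 consonants (> 1).
This is a violation of constraint 2: "A coda contains at most one consonant."
The remaining constraints (1, 3, 4, 5) are satisfied.

2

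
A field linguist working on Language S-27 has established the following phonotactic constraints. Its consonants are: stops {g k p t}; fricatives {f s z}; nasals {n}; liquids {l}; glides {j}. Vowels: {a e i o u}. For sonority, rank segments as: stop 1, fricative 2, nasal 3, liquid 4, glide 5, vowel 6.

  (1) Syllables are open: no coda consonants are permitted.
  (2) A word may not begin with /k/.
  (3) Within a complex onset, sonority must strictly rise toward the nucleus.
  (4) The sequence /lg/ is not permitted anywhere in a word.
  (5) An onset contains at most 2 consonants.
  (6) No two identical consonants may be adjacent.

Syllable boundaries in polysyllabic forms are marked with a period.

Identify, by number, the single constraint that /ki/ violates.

/ki/: word begins with /k/.
This is a violation of constraint 2: "A word may not begin with /k/."
The remaining constraints (1, 3, 4, 5, 6) are satisfied.

2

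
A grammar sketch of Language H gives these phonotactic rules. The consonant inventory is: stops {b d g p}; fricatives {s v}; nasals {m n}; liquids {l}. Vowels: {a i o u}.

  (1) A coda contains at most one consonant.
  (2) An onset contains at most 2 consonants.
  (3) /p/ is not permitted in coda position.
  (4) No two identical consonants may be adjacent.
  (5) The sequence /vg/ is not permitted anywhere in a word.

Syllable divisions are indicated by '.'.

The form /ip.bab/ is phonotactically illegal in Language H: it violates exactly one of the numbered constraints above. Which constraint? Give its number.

/ip.bab/: syllable 1 coda contains /p/.
This is a violation of constraint 3: "/p/ is not permitted in coda position."
The remaining constraints (1, 2, 4, 5) are satisfied.

3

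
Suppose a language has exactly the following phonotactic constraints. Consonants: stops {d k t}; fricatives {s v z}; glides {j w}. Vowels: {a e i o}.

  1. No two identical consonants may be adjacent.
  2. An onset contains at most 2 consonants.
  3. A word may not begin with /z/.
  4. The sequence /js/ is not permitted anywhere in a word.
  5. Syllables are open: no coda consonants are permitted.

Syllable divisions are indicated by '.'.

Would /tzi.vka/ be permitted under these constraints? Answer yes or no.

/tzi.vka/ — σ1 onset /tz/ (2C), coda /∅/ ok; σ2 onset /vk/ (2C), coda /∅/ ok → permitted

yes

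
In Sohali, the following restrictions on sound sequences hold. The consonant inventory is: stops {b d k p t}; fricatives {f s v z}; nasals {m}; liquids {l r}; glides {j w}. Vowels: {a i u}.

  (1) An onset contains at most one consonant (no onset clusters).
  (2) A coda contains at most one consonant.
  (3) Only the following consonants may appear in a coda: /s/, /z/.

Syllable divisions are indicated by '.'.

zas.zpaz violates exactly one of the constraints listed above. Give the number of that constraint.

1

zas.zpaz: syllable 2 onset /zp/ has 2 consonants (> 1).
This is a violation of constraint 1: "An onset contains at most one consonant (no onset clusters)."
The remaining constraints (2, 3) are satisfied.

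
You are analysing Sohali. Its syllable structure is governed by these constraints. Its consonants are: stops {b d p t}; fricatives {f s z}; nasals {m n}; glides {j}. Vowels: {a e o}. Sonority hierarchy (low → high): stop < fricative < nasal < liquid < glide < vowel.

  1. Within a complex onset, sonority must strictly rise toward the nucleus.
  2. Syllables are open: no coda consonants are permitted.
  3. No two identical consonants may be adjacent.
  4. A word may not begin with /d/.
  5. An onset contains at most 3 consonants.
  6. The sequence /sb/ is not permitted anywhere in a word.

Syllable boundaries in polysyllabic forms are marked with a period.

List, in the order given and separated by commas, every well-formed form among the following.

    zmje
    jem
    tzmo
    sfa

zmje, tzmo

zmje — σ1 onset /zmj/ (2→3→5 rises), coda /∅/ ok → well-formed
jem — violates constraint 2: syllable 1 coda /m/ has 1 consonant (> 0) → ill-formed
tzmo — σ1 onset /tzm/ (1→2→3 rises), coda /∅/ ok → well-formed
sfa — violates constraint 1: syllable 1 onset /sf/: /s/ (fricative, 2) → /f/ (fricative, 2) does not rise → ill-formed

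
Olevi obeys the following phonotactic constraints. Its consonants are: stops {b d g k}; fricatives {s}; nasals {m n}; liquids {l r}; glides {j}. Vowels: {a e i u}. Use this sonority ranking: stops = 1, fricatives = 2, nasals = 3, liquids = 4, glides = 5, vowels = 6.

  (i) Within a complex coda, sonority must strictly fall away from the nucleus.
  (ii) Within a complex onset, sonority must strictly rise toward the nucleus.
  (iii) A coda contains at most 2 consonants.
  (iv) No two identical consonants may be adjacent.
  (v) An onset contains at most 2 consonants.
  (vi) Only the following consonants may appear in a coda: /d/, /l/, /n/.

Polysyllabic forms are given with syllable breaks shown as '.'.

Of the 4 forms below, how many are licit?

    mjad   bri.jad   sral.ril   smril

3

mjad — σ1 onset /mj/ (3→5 rises), coda /d/ ok → licit
bri.jad — σ1 onset /br/ (1→4 rises), coda /∅/ ok; σ2 onset /j/, coda /d/ ok → licit
sral.ril — σ1 onset /sr/ (2→4 rises), coda /l/ ok; σ2 onset /r/, coda /l/ ok → licit
smril — violates constraint (v): syllable 1 onset /smr/ has 3 consonants (> 2) → illicit
Licit: mjad, bri.jad, sral.ril → 3.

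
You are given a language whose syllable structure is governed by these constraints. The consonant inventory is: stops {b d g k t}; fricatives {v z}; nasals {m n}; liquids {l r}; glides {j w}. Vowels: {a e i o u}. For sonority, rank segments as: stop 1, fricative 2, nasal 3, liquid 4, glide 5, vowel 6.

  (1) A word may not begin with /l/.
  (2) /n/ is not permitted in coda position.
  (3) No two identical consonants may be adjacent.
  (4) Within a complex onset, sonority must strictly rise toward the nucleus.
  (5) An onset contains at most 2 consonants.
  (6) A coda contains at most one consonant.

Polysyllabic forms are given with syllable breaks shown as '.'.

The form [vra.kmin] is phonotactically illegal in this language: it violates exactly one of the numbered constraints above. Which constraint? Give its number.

2

[vra.kmin]: syllable 2 coda contains /n/.
This is a violation of constraint 2: "/n/ is not permitted in coda position."
The remaining constraints (1, 3, 4, 5, 6) are satisfied.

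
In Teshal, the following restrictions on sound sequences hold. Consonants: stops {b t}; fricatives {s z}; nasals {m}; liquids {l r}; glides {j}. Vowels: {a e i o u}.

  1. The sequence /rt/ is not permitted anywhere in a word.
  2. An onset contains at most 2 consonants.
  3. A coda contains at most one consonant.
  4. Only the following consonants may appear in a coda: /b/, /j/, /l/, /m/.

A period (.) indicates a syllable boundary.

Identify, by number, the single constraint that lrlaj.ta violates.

2

lrlaj.ta: syllable 1 onset /lrl/ has 3 consonants (> 2).
This is a violation of constraint 2: "An onset contains at most 2 consonants."
The remaining constraints (1, 3, 4) are satisfied.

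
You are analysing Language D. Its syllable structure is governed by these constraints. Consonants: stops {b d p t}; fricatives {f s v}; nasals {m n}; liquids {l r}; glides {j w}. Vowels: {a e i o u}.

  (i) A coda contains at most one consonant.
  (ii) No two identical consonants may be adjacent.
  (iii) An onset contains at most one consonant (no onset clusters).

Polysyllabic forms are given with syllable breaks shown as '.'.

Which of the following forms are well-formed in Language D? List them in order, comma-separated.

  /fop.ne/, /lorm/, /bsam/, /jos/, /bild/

/fop.ne/, /jos/

/fop.ne/ — σ1 onset /f/, coda /p/ ok; σ2 onset /n/, coda /∅/ ok → well-formed
/lorm/ — violates constraint (i): syllable 1 coda /rm/ has 2 consonants (> 1) → ill-formed
/bsam/ — violates constraint (iii): syllable 1 onset /bs/ has 2 consonants (> 1) → ill-formed
/jos/ — σ1 onset /j/, coda /s/ ok → well-formed
/bild/ — violates constraint (i): syllable 1 coda /ld/ has 2 consonants (> 1) → ill-formed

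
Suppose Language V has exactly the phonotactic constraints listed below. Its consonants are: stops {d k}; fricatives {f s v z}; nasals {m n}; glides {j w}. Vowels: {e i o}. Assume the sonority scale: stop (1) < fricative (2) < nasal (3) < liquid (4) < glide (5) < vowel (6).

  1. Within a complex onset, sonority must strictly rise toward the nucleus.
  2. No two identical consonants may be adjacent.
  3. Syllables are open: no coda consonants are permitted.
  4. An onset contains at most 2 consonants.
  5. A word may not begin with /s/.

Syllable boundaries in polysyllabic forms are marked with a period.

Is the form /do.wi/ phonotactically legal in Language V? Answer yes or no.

yes

/do.wi/ — σ1 onset /d/, coda /∅/ ok; σ2 onset /w/, coda /∅/ ok → phonotactically legal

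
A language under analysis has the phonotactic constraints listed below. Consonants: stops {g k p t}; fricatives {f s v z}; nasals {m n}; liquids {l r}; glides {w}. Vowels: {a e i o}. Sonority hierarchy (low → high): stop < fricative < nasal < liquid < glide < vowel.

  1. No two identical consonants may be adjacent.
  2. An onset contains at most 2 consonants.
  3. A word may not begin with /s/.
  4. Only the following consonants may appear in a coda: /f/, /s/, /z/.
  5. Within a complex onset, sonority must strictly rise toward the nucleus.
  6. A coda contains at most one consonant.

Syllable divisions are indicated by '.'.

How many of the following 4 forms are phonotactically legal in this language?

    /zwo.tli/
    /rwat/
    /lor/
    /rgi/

/zwo.tli/ — σ1 onset /zw/ (2→5 rises), coda /∅/ ok; σ2 onset /tl/ (1→4 rises), coda /∅/ ok → phonotactically legal
/rwat/ — violates constraint 4: syllable 1 coda contains /t/, which is not a licensed coda consonant → phonotactically illegal
/lor/ — violates constraint 4: syllable 1 coda contains /r/, which is not a licensed coda consonant → phonotactically illegal
/rgi/ — violates constraint 5: syllable 1 onset /rg/: /r/ (liquid, 4) → /g/ (stop, 1) does not rise → phonotactically illegal
Phonotactically legal: /zwo.tli/ → 1.

1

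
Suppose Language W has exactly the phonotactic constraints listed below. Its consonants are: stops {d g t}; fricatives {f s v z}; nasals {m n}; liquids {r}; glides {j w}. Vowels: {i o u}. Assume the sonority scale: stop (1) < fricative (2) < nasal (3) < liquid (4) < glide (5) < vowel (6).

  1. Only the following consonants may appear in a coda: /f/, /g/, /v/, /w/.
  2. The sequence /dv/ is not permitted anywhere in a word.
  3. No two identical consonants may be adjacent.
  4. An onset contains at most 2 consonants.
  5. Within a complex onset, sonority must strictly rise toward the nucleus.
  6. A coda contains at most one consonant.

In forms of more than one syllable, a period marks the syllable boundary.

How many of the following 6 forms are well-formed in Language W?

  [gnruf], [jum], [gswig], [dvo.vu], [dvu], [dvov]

0

[gnruf] — violates constraint 4: syllable 1 onset /gnr/ has 3 consonants (> 2) → ill-formed
[jum] — violates constraint 1: syllable 1 coda contains /m/, which is not a licensed coda consonant → ill-formed
[gswig] — violates constraint 4: syllable 1 onset /gsw/ has 3 consonants (> 2) → ill-formed
[dvo.vu] — violates constraint 2: contains banned sequence /dv/ → ill-formed
[dvu] — violates constraint 2: contains banned sequence /dv/ → ill-formed
[dvov] — violates constraint 2: contains banned sequence /dv/ → ill-formed
No form is well-formed → 0.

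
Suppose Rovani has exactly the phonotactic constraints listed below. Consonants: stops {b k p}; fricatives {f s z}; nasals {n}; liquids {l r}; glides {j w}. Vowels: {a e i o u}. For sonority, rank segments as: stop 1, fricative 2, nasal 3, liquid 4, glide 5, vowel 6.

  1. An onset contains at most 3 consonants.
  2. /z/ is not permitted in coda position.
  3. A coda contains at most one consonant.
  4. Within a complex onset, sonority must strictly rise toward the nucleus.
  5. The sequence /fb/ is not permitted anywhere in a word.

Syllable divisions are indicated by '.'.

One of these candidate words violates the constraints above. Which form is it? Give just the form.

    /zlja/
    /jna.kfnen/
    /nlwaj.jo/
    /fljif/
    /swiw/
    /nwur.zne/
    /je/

/jna.kfnen/

/zlja/ — σ1 onset /zlj/ (2→4→5 rises), coda /∅/ ok → phonotactically legal
/jna.kfnen/ — violates constraint 4: syllable 1 onset /jn/: /j/ (glide, 5) → /n/ (nasal, 3) does not rise → phonotactically illegal
/nlwaj.jo/ — σ1 onset /nlw/ (3→4→5 rises), coda /j/ ok; σ2 onset /j/, coda /∅/ ok → phonotactically legal
/fljif/ — σ1 onset /flj/ (2→4→5 rises), coda /f/ ok → phonotactically legal
/swiw/ — σ1 onset /sw/ (2→5 rises), coda /w/ ok → phonotactically legal
/nwur.zne/ — σ1 onset /nw/ (3→5 rises), coda /r/ ok; σ2 onset /zn/ (2→3 rises), coda /∅/ ok → phonotactically legal
/je/ — σ1 onset /j/, coda /∅/ ok → phonotactically legal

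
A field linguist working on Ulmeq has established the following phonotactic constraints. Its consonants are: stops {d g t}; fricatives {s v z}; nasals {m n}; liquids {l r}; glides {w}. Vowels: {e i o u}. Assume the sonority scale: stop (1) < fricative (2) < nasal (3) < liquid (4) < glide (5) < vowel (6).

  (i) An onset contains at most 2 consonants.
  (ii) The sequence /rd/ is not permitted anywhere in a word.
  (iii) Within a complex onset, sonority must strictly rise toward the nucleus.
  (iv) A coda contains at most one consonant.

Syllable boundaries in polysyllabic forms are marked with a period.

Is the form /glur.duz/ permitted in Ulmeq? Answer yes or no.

/glur.duz/ — violates constraint (ii): contains banned sequence /rd/ → not permitted

no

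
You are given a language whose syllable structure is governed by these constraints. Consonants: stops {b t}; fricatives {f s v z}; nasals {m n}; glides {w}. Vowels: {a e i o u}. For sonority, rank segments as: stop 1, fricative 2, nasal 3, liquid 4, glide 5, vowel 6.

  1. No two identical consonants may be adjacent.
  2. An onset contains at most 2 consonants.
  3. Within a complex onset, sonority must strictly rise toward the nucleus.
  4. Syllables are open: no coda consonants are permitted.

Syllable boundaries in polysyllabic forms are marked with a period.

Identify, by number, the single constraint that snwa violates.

2

snwa: syllable 1 onset /snw/ has 3 consonants (> 2).
This is a violation of constraint 2: "An onset contains at most 2 consonants."
The remaining constraints (1, 3, 4) are satisfied.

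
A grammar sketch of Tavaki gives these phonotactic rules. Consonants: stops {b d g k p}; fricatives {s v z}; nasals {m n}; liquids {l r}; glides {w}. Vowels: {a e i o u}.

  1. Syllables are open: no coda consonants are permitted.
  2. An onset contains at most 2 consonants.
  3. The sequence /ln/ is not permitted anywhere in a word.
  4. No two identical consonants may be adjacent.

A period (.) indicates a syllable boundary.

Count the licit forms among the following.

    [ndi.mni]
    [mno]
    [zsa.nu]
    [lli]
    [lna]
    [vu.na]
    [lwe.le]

5

[ndi.mni] — σ1 onset /nd/ (2C), coda /∅/ ok; σ2 onset /mn/ (2C), coda /∅/ ok → licit
[mno] — σ1 onset /mn/ (2C), coda /∅/ ok → licit
[zsa.nu] — σ1 onset /zs/ (2C), coda /∅/ ok; σ2 onset /n/, coda /∅/ ok → licit
[lli] — violates constraint 4: adjacent identical consonants /ll/ → illicit
[lna] — violates constraint 3: contains banned sequence /ln/ → illicit
[vu.na] — σ1 onset /v/, coda /∅/ ok; σ2 onset /n/, coda /∅/ ok → licit
[lwe.le] — σ1 onset /lw/ (2C), coda /∅/ ok; σ2 onset /l/, coda /∅/ ok → licit
Licit: [ndi.mni], [mno], [zsa.nu], [vu.na], [lwe.le] → 5.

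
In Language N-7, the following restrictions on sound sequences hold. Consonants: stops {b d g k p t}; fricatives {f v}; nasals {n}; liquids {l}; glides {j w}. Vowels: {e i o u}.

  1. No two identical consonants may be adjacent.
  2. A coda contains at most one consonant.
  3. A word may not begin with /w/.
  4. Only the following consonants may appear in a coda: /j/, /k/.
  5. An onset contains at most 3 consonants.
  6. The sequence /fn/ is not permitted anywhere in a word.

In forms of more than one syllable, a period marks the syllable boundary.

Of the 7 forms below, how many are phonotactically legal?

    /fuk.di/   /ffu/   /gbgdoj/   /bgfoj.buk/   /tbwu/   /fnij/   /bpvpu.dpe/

3

/fuk.di/ — σ1 onset /f/, coda /k/ ok; σ2 onset /d/, coda /∅/ ok → phonotactically legal
/ffu/ — violates constraint 1: adjacent identical consonants /ff/ → phonotactically illegal
/gbgdoj/ — violates constraint 5: syllable 1 onset /gbgd/ has 4 consonants (> 3) → phonotactically illegal
/bgfoj.buk/ — σ1 onset /bgf/ (3C), coda /j/ ok; σ2 onset /b/, coda /k/ ok → phonotactically legal
/tbwu/ — σ1 onset /tbw/ (3C), coda /∅/ ok → phonotactically legal
/fnij/ — violates constraint 6: contains banned sequence /fn/ → phonotactically illegal
/bpvpu.dpe/ — violates constraint 5: syllable 1 onset /bpvp/ has 4 consonants (> 3) → phonotactically illegal
Phonotactically legal: /fuk.di/, /bgfoj.buk/, /tbwu/ → 3.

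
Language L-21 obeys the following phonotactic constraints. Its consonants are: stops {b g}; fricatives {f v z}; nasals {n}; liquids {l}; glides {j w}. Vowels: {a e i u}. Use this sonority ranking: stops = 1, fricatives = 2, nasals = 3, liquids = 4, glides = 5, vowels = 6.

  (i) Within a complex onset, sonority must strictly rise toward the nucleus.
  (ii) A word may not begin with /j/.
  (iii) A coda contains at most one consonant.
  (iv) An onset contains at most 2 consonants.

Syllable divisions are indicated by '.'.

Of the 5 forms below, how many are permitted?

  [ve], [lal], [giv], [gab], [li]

[ve] — σ1 onset /v/, coda /∅/ ok → permitted
[lal] — σ1 onset /l/, coda /l/ ok → permitted
[giv] — σ1 onset /g/, coda /v/ ok → permitted
[gab] — σ1 onset /g/, coda /b/ ok → permitted
[li] — σ1 onset /l/, coda /∅/ ok → permitted
Permitted: [ve], [lal], [giv], [gab], [li] → 5.

5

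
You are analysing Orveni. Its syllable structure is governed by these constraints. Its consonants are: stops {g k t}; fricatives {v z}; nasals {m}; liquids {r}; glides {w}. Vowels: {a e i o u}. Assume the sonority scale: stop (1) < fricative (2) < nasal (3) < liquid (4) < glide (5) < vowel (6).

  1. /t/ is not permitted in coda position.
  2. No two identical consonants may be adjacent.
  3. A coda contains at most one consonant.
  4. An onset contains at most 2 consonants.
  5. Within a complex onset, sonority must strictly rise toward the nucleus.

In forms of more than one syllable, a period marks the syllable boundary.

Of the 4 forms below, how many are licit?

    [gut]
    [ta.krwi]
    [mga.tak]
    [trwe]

[gut] — violates constraint 1: syllable 1 coda contains /t/ → illicit
[ta.krwi] — violates constraint 4: syllable 2 onset /krw/ has 3 consonants (> 2) → illicit
[mga.tak] — violates constraint 5: syllable 1 onset /mg/: /m/ (nasal, 3) → /g/ (stop, 1) does not rise → illicit
[trwe] — violates constraint 4: syllable 1 onset /trw/ has 3 consonants (> 2) → illicit
No form is licit → 0.

0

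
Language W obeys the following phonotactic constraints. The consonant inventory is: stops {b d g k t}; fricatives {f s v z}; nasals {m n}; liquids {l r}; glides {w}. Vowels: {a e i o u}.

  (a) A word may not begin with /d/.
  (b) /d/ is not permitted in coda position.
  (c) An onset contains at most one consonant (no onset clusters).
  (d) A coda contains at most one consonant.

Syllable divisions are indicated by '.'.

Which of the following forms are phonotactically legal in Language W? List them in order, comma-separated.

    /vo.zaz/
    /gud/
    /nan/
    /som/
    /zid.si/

/vo.zaz/ — σ1 onset /v/, coda /∅/ ok; σ2 onset /z/, coda /z/ ok → phonotactically legal
/gud/ — violates constraint (b): syllable 1 coda contains /d/ → phonotactically illegal
/nan/ — σ1 onset /n/, coda /n/ ok → phonotactically legal
/som/ — σ1 onset /s/, coda /m/ ok → phonotactically legal
/zid.si/ — violates constraint (b): syllable 1 coda contains /d/ → phonotactically illegal

/vo.zaz/, /nan/, /som/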